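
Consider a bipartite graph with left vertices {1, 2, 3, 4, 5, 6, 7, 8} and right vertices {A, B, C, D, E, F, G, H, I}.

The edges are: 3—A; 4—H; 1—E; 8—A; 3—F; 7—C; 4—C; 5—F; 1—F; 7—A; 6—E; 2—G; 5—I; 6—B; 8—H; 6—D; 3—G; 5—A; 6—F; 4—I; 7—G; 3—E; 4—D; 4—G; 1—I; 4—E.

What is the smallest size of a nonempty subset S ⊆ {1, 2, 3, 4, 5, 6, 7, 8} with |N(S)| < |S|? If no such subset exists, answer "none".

A matching saturating every left vertex exists, for instance 1→F, 2→G, 3→A, 4→E, 5→I, 6→B, 7→C, 8→H.
By Hall's marriage theorem, this means |N(S)| ≥ |S| for every subset S, so no violating subset exists.

none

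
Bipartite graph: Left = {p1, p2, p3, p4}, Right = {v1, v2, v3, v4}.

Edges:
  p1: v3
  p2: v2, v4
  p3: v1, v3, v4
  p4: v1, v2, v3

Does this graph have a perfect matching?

One maximum matching: p1-v3, p2-v4, p3-v1, p4-v2.
Every left vertex is matched, so this is a perfect matching.

Yes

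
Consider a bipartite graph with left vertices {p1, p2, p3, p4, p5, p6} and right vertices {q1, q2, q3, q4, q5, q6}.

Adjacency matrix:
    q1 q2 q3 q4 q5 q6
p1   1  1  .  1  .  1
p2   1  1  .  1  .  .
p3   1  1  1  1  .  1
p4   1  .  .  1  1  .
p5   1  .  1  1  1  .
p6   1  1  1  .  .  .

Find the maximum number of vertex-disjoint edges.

6

For example, pair p1→q6, p2→q4, p3→q3, p4→q1, p5→q5, p6→q2.
This saturates every left vertex, so 6 is the maximum.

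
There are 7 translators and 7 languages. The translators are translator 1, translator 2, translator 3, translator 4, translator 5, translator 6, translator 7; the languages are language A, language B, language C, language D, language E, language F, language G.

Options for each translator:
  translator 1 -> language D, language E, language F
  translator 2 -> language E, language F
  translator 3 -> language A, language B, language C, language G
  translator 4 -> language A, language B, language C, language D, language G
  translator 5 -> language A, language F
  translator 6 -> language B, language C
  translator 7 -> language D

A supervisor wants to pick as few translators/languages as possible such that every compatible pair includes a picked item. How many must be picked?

The 7 edges translator 1–language F, translator 2–language E, translator 3–language G, translator 4–language B, translator 5–language A, translator 6–language C, translator 7–language D form a matching, so any vertex cover needs at least 7 vertices (one per matched edge).
Conversely {translator 1, translator 2, translator 3, translator 4, translator 5, translator 6, translator 7} meets every edge and has exactly 7 vertices, so 7 is optimal.

7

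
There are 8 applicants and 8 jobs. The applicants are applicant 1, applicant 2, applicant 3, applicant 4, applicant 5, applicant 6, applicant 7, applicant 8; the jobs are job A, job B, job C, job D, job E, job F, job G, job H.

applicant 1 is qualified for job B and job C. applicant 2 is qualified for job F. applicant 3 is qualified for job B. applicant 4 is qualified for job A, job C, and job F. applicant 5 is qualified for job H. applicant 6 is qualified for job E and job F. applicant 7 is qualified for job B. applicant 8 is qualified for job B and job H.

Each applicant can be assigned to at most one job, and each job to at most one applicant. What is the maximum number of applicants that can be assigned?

A valid assignment of size 6: applicant 1→job C, applicant 2→job F, applicant 3→job B, applicant 4→job A, applicant 5→job H, applicant 6→job E.
The set {applicant 3, applicant 5, applicant 7, applicant 8} has only 2 neighbours ({job B, job H}), so by Hall's theorem at most 6 of the 8 applicants can be matched.

6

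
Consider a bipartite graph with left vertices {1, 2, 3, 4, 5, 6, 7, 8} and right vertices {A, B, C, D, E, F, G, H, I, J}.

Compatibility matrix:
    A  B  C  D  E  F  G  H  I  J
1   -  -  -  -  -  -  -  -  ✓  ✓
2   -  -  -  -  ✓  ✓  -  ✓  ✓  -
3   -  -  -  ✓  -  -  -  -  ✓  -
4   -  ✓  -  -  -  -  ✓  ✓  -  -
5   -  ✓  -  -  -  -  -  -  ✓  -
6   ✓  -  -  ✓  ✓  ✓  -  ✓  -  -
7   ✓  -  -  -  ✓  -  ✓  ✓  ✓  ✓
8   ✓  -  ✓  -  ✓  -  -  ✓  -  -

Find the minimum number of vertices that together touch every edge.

The 8 edges 1–I, 2–H, 3–D, 4–G, 5–B, 6–A, 7–J, 8–E form a matching, so any vertex cover needs at least 8 vertices (one per matched edge).
Conversely {1, 2, 3, 4, 5, 6, 7, 8} meets every edge and has exactly 8 vertices, so 8 is optimal.

8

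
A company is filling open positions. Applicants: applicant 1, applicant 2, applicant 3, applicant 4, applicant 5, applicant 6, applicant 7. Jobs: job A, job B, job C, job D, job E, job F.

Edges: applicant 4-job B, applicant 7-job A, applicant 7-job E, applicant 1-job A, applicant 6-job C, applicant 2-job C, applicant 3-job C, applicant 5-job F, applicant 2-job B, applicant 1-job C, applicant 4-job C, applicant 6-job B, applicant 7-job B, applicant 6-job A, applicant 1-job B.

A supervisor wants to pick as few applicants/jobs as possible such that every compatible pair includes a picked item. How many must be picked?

The 5 edges applicant 1–job A, applicant 2–job B, applicant 3–job C, applicant 5–job F, applicant 7–job E form a matching, so any vertex cover needs at least 5 vertices (one per matched edge).
Conversely {applicant 5, applicant 7, job A, job B, job C} meets every edge and has exactly 5 vertices, so 5 is optimal.

5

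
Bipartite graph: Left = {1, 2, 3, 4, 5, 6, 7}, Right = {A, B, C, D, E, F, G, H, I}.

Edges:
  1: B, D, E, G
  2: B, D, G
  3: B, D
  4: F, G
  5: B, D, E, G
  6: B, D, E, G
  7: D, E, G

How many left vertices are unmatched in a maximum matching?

For example, pair 1-E, 2-G, 3-D, 4-F, 5-B.
The set {1, 2, 3, 5, 6, 7} has only 4 neighbours ({B, D, E, G}), so by Hall's theorem at most 5 of the 7 left vertices can be matched.
That matches 5 of the 7, leaving 2 unmatched; no matching can do better.

2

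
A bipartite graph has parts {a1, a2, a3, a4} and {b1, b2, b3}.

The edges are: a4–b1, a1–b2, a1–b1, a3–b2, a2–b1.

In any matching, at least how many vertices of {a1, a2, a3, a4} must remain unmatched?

2

A valid assignment of size 2: a1–b2, a2–b1.
The set {a1, a2, a3, a4} has only 2 neighbours ({b1, b2}), so by Hall's theorem at most 2 of the 4 left vertices can be matched.
That matches 2 of the 4, leaving 2 unmatched; no matching can do better.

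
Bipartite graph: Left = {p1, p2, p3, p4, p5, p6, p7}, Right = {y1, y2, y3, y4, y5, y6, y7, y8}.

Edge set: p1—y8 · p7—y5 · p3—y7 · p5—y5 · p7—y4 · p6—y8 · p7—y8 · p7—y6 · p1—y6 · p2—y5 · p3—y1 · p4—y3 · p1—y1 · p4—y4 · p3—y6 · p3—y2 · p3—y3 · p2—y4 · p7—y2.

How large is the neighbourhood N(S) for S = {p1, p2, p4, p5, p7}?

The union of neighbours of {p1, p2, p4, p5, p7} is {y1, y2, y3, y4, y5, y6, y8}, which has 7 elements.
Since |N(S)| = 7 ≥ |S| = 5, Hall's condition holds for this subset.

7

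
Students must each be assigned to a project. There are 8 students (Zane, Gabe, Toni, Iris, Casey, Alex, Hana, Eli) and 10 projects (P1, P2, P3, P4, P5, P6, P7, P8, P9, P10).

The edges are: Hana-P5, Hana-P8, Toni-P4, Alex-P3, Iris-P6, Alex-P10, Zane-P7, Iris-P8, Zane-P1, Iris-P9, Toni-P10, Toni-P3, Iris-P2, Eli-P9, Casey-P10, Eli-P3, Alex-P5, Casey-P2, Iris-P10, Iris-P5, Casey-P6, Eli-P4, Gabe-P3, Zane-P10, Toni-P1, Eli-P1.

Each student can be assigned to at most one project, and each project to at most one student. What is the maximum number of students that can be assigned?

For example, pair Zane-P10, Gabe-P3, Toni-P4, Iris-P2, Casey-P6, Alex-P5, Hana-P8, Eli-P1.
All 8 students are matched, so no larger matching exists.

8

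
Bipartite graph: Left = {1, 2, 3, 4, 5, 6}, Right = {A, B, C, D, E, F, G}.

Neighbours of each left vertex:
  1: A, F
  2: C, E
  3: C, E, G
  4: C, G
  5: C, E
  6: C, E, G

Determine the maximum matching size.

4

For example, pair 1–F, 2–E, 3–G, 4–C.
The set {2, 3, 4, 5, 6} has only 3 neighbours ({C, E, G}), so by Hall's theorem at most 4 of the 6 left vertices can be matched.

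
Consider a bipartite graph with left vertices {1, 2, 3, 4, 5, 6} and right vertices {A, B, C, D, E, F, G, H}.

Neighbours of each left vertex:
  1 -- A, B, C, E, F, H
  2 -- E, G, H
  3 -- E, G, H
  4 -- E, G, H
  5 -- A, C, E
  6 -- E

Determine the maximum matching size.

5

A valid assignment of size 5: 1–A, 2–H, 3–G, 4–E, 5–C.
The set {2, 3, 4, 6} has only 3 neighbours ({E, G, H}), so by Hall's theorem at most 5 of the 6 left vertices can be matched.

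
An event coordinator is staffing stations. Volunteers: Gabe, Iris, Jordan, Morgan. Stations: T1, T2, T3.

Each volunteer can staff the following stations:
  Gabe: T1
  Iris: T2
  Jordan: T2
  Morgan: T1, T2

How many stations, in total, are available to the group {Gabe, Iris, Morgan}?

2

The union of neighbours of {Gabe, Iris, Morgan} is {T1, T2}, which has 2 elements.
Since |N(S)| = 2 < |S| = 3, Hall's condition fails for this subset.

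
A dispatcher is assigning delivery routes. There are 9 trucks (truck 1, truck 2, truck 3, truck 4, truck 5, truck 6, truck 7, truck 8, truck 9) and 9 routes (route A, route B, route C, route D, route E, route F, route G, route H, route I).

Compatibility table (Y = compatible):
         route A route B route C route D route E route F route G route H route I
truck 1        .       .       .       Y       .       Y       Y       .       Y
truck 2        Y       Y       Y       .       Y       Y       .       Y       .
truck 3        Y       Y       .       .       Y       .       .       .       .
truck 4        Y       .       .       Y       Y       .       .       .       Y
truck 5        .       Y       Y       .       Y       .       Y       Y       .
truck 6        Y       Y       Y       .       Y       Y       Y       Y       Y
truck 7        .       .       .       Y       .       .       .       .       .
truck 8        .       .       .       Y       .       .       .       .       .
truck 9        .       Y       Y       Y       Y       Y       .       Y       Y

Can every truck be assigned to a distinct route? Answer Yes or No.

No

The set {truck 7, truck 8} has only 1 neighbour ({route D}), so by Hall's theorem at most 8 of the 9 trucks can be matched.
Hence no matching covers every truck.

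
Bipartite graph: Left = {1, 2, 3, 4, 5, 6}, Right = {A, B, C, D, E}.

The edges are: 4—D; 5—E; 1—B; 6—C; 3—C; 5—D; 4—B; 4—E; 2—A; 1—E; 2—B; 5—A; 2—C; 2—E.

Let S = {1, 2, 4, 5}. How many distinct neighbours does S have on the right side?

The union of neighbours of {1, 2, 4, 5} is {A, B, C, D, E}, which has 5 elements.
Since |N(S)| = 5 ≥ |S| = 4, Hall's condition holds for this subset.

5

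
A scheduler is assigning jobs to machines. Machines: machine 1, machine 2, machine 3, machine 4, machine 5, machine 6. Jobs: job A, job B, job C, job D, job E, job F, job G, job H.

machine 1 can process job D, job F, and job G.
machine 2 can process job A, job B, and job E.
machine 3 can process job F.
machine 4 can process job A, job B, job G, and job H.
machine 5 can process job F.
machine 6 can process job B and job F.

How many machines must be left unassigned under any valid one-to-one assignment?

1

A valid assignment of size 5: machine 1→job G, machine 2→job E, machine 3→job F, machine 4→job A, machine 6→job B.
The set {machine 3, machine 5} has only 1 neighbour ({job F}), so by Hall's theorem at most 5 of the 6 machines can be matched.
That matches 5 of the 6, leaving 1 unmatched; no matching can do better.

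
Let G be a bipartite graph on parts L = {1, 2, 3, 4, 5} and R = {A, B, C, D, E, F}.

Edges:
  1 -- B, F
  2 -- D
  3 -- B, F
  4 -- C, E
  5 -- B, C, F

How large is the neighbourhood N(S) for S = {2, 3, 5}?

The union of neighbours of {2, 3, 5} is {B, C, D, F}, which has 4 elements.
Since |N(S)| = 4 ≥ |S| = 3, Hall's condition holds for this subset.

4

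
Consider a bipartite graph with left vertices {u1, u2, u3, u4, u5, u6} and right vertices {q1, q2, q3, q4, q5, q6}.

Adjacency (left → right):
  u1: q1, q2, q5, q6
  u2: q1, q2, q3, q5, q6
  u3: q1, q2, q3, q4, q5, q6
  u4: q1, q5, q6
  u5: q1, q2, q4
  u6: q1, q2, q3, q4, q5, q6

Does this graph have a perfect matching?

A valid assignment of size 6: u1–q2, u2–q3, u3–q6, u4–q5, u5–q1, u6–q4.
All 6 left vertices are covered.

Yes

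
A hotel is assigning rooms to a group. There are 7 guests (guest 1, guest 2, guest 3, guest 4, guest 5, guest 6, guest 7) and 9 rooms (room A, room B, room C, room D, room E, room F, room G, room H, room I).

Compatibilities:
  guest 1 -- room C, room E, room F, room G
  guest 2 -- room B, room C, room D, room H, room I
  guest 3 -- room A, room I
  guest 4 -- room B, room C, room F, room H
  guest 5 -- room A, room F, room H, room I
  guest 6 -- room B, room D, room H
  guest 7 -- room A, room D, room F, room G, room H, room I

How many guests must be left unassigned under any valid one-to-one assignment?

One maximum matching: guest 1-room G, guest 2-room D, guest 3-room A, guest 4-room H, guest 5-room F, guest 6-room B, guest 7-room I.
All 7 guests are matched, so no larger matching exists.
That matches 7 of the 7, leaving 0 unmatched; no matching can do better.

0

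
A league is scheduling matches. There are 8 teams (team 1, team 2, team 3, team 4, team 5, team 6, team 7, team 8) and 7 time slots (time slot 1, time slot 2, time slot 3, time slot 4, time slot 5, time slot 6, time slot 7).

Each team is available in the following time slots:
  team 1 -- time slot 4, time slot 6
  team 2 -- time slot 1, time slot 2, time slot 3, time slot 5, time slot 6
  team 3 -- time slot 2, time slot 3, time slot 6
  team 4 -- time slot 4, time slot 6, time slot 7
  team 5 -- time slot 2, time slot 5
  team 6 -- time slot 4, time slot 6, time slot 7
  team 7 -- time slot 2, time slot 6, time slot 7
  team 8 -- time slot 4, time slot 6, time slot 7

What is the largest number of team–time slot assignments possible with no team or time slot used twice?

7

A valid assignment of size 7: team 1–time slot 6, team 2–time slot 1, team 3–time slot 3, team 4–time slot 7, team 5–time slot 5, team 6–time slot 4, team 7–time slot 2.
The set {team 1, team 4, team 6, team 8} has only 3 neighbours ({time slot 4, time slot 6, time slot 7}), so by Hall's theorem at most 7 of the 8 teams can be matched.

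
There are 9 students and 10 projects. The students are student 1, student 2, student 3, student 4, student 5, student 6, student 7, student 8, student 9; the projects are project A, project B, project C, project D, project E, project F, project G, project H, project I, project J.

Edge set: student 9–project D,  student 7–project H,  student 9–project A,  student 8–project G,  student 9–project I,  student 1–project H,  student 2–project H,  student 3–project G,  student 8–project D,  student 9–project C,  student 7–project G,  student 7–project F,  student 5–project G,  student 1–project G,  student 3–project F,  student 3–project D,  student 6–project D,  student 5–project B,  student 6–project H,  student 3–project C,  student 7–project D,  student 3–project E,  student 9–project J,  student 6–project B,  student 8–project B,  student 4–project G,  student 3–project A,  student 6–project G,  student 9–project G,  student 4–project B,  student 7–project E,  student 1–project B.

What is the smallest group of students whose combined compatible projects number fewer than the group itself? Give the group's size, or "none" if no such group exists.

Take S = {student 1, student 2, student 4, student 5}. Its neighbourhood is {project B, project G, project H}, so |N(S)| = 3 < |S| = 4.
Every subset of size less than 4 has at least as many neighbours as members, so 4 is the minimum.

4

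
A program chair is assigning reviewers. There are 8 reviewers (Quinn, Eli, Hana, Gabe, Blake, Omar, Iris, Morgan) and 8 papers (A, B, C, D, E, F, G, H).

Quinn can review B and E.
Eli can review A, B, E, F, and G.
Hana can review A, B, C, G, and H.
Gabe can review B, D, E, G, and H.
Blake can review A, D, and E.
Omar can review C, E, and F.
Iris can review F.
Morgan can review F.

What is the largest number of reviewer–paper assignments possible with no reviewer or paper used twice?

A valid assignment of size 7: Quinn–B, Eli–G, Hana–A, Gabe–H, Blake–D, Omar–E, Iris–F.
The set {Iris, Morgan} has only 1 neighbour ({F}), so by Hall's theorem at most 7 of the 8 reviewers can be matched.

7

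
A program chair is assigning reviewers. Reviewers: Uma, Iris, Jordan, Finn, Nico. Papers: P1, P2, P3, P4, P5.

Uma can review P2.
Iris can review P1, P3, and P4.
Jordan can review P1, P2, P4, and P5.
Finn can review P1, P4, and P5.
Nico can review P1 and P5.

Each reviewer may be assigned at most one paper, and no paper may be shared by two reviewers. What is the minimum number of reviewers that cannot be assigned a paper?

0

One maximum matching: Uma→P2, Iris→P3, Jordan→P4, Finn→P5, Nico→P1.
All 5 reviewers are matched, so no larger matching exists.
That matches 5 of the 5, leaving 0 unmatched; no matching can do better.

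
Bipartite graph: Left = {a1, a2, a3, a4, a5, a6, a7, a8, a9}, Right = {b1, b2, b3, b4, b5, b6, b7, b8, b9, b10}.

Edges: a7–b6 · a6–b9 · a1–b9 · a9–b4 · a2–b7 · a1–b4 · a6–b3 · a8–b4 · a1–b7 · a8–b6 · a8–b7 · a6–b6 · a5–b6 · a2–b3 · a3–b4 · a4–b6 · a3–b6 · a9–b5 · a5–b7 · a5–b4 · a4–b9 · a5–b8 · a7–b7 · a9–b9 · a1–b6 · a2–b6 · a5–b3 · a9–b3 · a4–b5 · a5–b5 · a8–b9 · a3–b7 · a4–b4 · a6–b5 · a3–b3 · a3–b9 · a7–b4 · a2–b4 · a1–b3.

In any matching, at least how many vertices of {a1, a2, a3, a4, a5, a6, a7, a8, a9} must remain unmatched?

A valid assignment of size 7: a1–b9, a2–b3, a3–b7, a4–b4, a5–b8, a6–b5, a7–b6.
The set {a1, a2, a3, a4, a6, a7, a8, a9} has only 6 neighbours ({b3, b4, b5, b6, b7, b9}), so by Hall's theorem at most 7 of the 9 left vertices can be matched.
That matches 7 of the 9, leaving 2 unmatched; no matching can do better.

2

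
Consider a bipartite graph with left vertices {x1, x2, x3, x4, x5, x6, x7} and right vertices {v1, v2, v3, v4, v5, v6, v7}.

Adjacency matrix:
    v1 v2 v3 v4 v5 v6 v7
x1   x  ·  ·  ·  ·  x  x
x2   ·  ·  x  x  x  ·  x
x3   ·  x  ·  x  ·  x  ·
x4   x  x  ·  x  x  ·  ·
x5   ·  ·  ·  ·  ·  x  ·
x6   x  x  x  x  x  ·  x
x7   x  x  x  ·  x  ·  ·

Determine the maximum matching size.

For example, pair x1–v1, x2–v7, x3–v4, x4–v5, x5–v6, x6–v3, x7–v2.
All 7 left vertices are matched, so no larger matching exists.

7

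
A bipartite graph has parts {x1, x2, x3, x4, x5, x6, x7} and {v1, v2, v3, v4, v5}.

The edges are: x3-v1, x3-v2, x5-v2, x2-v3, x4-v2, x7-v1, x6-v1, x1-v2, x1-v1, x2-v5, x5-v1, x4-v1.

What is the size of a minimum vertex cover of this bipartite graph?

A maximum matching has 3 edges (e.g. x1–v1, x2–v3, x3–v2).
By König's theorem the minimum vertex cover has the same size. One such cover is {x2, v1, v2}.

3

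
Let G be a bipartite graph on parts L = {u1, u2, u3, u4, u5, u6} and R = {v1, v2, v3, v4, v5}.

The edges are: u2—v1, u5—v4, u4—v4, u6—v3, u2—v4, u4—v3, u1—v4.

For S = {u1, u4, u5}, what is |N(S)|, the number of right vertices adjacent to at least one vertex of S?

The union of neighbours of {u1, u4, u5} is {v3, v4}, which has 2 elements.
Since |N(S)| = 2 < |S| = 3, Hall's condition fails for this subset.

2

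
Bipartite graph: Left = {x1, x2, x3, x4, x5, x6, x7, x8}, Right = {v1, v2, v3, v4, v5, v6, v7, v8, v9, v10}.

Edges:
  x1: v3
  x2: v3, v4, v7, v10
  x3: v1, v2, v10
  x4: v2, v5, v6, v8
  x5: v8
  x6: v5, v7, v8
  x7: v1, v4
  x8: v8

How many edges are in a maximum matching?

7

A valid assignment of size 7: x1-v3, x2-v10, x3-v2, x4-v6, x5-v8, x6-v7, x7-v1.
The set {x5, x8} has only 1 neighbour ({v8}), so by Hall's theorem at most 7 of the 8 left vertices can be matched.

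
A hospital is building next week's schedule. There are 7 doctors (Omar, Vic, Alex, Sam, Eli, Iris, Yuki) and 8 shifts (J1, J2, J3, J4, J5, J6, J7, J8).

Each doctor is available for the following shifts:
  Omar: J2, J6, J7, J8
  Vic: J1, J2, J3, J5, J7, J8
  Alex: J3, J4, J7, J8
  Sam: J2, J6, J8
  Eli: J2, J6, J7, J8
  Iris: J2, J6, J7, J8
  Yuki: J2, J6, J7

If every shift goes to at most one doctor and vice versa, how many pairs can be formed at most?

6

One maximum matching: Omar-J8, Vic-J1, Alex-J3, Sam-J2, Eli-J7, Iris-J6.
The set {Omar, Sam, Eli, Iris, Yuki} has only 4 neighbours ({J2, J6, J7, J8}), so by Hall's theorem at most 6 of the 7 doctors can be matched.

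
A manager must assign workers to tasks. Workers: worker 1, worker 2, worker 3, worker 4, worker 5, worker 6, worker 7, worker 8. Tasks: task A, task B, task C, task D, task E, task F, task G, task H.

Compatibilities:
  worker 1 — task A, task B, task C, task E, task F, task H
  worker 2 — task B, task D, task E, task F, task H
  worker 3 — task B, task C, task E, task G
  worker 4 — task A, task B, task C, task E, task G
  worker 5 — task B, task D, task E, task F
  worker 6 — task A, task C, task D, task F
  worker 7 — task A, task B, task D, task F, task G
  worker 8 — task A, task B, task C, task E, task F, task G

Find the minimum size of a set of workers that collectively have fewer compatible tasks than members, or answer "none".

none

A matching saturating every worker exists, for instance worker 1→task C, worker 2→task H, worker 3→task E, worker 4→task G, worker 5→task B, worker 6→task D, worker 7→task F, worker 8→task A.
By Hall's marriage theorem, this means |N(S)| ≥ |S| for every subset S, so no violating subset exists.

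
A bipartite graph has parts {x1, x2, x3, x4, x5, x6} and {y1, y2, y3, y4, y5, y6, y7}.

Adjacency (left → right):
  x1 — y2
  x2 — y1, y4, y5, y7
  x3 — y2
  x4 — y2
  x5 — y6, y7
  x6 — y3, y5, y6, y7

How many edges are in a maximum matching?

4

A valid assignment of size 4: x1→y2, x2→y1, x5→y7, x6→y3.
The set {x1, x3, x4} has only 1 neighbour ({y2}), so by Hall's theorem at most 4 of the 6 left vertices can be matched.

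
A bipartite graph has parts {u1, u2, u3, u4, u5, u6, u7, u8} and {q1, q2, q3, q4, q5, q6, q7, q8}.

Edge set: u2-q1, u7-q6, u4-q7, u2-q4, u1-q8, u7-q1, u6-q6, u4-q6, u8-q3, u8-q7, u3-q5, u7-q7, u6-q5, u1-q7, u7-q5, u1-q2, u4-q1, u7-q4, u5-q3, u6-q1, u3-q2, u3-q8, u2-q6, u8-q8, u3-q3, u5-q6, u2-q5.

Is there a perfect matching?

A valid assignment of size 8: u1-q7, u2-q5, u3-q2, u4-q6, u5-q3, u6-q1, u7-q4, u8-q8.
Every left vertex is matched, so this is a perfect matching.

Yes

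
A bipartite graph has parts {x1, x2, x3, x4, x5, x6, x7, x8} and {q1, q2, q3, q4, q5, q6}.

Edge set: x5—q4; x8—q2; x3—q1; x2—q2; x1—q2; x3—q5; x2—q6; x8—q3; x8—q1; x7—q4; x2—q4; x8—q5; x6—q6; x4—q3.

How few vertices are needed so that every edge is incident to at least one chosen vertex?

A maximum matching has 6 edges (e.g. x1–q2, x2–q6, x3–q1, x4–q3, x5–q4, x8–q5).
By König's theorem the minimum vertex cover has the same size. One such cover is {x3, x4, x8, q2, q4, q6}.

6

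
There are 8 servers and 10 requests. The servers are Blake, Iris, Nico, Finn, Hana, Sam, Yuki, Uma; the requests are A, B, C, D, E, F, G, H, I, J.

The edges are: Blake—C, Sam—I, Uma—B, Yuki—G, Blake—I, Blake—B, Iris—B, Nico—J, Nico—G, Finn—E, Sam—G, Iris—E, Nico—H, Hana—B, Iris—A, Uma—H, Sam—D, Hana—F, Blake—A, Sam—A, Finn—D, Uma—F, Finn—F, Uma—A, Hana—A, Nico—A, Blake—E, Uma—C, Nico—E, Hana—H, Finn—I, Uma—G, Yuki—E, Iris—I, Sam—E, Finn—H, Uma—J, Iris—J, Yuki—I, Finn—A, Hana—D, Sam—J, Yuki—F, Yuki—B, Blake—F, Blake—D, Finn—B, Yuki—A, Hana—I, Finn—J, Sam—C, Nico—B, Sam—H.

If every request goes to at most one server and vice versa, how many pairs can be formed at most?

For example, pair Blake-D, Iris-B, Nico-G, Finn-F, Hana-H, Sam-E, Yuki-A, Uma-J.
All 8 servers are matched, so no larger matching exists.

8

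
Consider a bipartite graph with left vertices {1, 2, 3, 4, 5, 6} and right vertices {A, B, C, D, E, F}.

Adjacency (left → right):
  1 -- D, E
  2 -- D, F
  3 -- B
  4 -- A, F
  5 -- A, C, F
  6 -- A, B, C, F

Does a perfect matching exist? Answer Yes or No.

For example, pair 1-E, 2-D, 3-B, 4-A, 5-C, 6-F.
Every left vertex is matched, so this is a perfect matching.

Yes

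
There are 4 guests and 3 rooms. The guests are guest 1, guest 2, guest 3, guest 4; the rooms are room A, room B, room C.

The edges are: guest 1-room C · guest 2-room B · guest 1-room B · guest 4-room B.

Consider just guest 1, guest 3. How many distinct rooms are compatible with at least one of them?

The union of neighbours of {guest 1, guest 3} is {room B, room C}, which has 2 elements.
Since |N(S)| = 2 ≥ |S| = 2, Hall's condition holds for this subset.

2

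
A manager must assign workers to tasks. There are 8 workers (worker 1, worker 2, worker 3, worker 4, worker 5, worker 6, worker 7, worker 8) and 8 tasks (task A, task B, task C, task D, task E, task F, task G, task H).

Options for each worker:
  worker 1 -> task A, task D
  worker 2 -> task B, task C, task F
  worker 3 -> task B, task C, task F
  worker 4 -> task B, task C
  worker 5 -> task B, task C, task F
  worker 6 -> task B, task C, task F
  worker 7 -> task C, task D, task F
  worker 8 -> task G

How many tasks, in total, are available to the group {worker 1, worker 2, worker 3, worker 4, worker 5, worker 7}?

The union of neighbours of {worker 1, worker 2, worker 3, worker 4, worker 5, worker 7} is {task A, task B, task C, task D, task F}, which has 5 elements.
Since |N(S)| = 5 < |S| = 6, Hall's condition fails for this subset.

5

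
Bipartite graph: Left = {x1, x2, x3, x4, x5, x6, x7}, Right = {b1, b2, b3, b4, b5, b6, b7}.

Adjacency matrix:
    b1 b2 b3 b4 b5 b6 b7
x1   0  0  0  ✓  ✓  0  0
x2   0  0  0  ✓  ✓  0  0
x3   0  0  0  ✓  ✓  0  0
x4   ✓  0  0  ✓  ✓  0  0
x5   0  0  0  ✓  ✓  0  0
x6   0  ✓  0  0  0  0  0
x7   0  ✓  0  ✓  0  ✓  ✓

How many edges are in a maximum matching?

A valid assignment of size 5: x1→b4, x2→b5, x4→b1, x6→b2, x7→b6.
The set {x1, x2, x3, x5} has only 2 neighbours ({b4, b5}), so by Hall's theorem at most 5 of the 7 left vertices can be matched.

5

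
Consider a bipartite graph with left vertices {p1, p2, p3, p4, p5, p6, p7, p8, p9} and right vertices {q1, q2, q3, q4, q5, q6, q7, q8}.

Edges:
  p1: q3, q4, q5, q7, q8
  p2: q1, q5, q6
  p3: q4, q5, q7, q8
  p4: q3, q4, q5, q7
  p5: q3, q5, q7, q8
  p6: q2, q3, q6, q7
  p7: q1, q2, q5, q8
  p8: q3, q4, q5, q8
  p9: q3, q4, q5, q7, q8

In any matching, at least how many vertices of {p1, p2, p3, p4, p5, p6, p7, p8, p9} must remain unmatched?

For example, pair p1-q4, p2-q1, p3-q7, p4-q5, p5-q3, p6-q6, p7-q2, p8-q8.
The set {p1, p3, p4, p5, p8, p9} has only 5 neighbours ({q3, q4, q5, q7, q8}), so by Hall's theorem at most 8 of the 9 left vertices can be matched.
That matches 8 of the 9, leaving 1 unmatched; no matching can do better.

1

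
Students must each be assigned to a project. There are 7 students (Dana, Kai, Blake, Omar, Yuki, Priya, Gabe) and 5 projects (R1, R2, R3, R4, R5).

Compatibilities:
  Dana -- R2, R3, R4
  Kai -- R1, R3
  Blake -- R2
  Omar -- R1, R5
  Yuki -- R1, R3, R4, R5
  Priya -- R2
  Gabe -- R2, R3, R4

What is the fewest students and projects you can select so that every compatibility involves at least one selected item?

5

The 5 edges Dana–R3, Kai–R1, Blake–R2, Omar–R5, Yuki–R4 form a matching, so any vertex cover needs at least 5 vertices (one per matched edge).
Conversely {R1, R2, R3, R4, R5} meets every edge and has exactly 5 vertices, so 5 is optimal.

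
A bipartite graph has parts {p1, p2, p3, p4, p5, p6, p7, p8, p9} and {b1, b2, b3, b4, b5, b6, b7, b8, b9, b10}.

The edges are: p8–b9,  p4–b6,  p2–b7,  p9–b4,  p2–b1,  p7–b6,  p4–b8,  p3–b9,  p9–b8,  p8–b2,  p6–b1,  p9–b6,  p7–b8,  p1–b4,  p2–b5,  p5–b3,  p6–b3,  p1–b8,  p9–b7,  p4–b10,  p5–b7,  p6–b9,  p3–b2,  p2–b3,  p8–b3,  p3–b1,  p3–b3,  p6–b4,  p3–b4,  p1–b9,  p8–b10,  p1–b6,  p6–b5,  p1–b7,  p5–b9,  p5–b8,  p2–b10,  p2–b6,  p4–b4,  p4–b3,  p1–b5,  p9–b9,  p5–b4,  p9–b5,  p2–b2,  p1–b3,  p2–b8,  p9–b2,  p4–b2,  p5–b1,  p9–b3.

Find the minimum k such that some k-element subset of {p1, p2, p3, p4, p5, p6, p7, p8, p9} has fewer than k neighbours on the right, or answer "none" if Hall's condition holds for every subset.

none

A matching saturating every left vertex exists, for instance p1→b3, p2→b5, p3→b9, p4→b8, p5→b1, p6→b4, p7→b6, p8→b2, p9→b7.
By Hall's marriage theorem, this means |N(S)| ≥ |S| for every subset S, so no violating subset exists.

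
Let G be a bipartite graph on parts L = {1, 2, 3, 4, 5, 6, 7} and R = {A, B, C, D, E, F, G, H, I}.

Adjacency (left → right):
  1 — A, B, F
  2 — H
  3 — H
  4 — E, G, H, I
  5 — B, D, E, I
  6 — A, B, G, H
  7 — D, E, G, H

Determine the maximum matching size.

A valid assignment of size 6: 1→F, 2→H, 4→I, 5→B, 6→G, 7→E.
The set {2, 3} has only 1 neighbour ({H}), so by Hall's theorem at most 6 of the 7 left vertices can be matched.

6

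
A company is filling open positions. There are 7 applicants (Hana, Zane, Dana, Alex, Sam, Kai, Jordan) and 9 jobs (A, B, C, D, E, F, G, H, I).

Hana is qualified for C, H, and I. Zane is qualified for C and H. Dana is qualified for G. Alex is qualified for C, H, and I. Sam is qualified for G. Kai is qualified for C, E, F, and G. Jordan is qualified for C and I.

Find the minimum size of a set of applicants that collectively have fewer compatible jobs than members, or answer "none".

Take S = {Dana, Sam}. Its neighbourhood is {G}, so |N(S)| = 1 < |S| = 2.
No single vertex violates Hall's condition since each has at least one neighbour, so 2 is the minimum.

2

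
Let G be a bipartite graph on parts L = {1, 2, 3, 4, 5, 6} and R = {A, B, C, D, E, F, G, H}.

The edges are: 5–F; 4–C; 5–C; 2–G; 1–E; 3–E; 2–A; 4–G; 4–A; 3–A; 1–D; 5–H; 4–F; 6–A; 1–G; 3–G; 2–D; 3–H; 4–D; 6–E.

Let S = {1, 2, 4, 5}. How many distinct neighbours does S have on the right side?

7

The union of neighbours of {1, 2, 4, 5} is {A, C, D, E, F, G, H}, which has 7 elements.
Since |N(S)| = 7 ≥ |S| = 4, Hall's condition holds for this subset.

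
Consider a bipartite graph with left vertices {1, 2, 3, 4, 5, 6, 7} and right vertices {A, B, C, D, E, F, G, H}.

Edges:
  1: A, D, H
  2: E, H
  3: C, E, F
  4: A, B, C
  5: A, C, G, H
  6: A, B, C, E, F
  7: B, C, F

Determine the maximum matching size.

7

One maximum matching: 1–D, 2–H, 3–E, 4–C, 5–G, 6–A, 7–B.
All 7 left vertices are matched, so no larger matching exists.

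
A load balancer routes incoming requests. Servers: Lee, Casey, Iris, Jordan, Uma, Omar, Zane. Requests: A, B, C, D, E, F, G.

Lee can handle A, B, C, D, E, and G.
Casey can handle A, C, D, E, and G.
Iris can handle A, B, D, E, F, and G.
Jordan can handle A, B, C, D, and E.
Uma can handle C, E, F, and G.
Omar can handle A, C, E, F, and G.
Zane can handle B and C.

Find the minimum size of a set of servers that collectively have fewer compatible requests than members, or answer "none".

none

A matching saturating every server exists, for instance Lee→C, Casey→D, Iris→G, Jordan→A, Uma→F, Omar→E, Zane→B.
By Hall's marriage theorem, this means |N(S)| ≥ |S| for every subset S, so no violating subset exists.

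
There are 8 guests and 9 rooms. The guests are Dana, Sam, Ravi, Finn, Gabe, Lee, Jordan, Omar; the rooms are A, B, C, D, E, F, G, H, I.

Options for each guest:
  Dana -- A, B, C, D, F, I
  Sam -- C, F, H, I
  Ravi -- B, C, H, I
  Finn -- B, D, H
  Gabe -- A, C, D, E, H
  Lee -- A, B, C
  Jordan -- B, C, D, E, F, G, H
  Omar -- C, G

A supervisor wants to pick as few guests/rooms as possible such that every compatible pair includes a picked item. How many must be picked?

8

A maximum matching has 8 edges (e.g. Dana–F, Sam–H, Ravi–B, Finn–D, Gabe–E, Lee–A, Jordan–G, Omar–C).
By König's theorem the minimum vertex cover has the same size. One such cover is {Dana, Sam, Ravi, Finn, Gabe, Lee, Jordan, Omar}.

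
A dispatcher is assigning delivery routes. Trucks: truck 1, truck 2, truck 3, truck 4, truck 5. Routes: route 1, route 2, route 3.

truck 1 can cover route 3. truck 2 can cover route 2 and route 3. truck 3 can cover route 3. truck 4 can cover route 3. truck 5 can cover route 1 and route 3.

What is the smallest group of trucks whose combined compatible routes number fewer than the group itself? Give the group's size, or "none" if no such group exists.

2

Take S = {truck 1, truck 3}. Its neighbourhood is {route 3}, so |N(S)| = 1 < |S| = 2.
No single vertex violates Hall's condition since each has at least one neighbour, so 2 is the minimum.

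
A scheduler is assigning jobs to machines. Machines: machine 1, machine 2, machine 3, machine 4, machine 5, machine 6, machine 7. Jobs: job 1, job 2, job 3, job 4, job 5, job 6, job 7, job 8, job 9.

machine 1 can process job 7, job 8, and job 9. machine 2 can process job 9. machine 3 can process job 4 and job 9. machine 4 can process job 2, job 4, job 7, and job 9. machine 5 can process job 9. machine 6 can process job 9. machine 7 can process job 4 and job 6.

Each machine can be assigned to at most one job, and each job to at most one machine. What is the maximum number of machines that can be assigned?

5

For example, pair machine 1–job 8, machine 2–job 9, machine 3–job 4, machine 4–job 7, machine 7–job 6.
The set {machine 2, machine 5, machine 6} has only 1 neighbour ({job 9}), so by Hall's theorem at most 5 of the 7 machines can be matched.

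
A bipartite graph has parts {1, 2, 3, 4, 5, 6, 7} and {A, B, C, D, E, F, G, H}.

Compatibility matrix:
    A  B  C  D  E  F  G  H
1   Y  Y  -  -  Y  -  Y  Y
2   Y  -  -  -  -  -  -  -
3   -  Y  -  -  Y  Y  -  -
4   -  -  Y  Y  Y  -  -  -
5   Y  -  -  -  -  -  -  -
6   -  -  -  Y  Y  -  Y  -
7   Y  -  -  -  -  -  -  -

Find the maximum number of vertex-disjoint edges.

A valid assignment of size 5: 1→G, 2→A, 3→B, 4→C, 6→E.
The set {2, 5, 7} has only 1 neighbour ({A}), so by Hall's theorem at most 5 of the 7 left vertices can be matched.

5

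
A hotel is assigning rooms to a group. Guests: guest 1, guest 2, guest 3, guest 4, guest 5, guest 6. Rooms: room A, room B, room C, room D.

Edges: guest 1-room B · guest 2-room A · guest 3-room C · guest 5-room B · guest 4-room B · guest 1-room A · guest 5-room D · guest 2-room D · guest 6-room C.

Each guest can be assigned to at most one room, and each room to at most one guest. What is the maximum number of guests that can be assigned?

For example, pair guest 1-room A, guest 2-room D, guest 3-room C, guest 4-room B.
The set {guest 1, guest 2, guest 3, guest 4, guest 5, guest 6} has only 4 neighbours ({room A, room B, room C, room D}), so by Hall's theorem at most 4 of the 6 guests can be matched.

4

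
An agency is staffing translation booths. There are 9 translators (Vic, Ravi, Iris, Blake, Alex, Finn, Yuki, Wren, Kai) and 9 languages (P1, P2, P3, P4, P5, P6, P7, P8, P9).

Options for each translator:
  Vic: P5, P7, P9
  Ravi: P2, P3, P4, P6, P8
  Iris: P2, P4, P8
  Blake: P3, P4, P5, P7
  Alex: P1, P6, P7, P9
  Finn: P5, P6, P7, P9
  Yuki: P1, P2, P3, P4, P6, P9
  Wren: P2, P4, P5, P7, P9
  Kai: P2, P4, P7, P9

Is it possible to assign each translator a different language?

One maximum matching: Vic-P5, Ravi-P2, Iris-P8, Blake-P7, Alex-P1, Finn-P6, Yuki-P3, Wren-P4, Kai-P9.
Every translator is matched, so this is a perfect matching.

Yes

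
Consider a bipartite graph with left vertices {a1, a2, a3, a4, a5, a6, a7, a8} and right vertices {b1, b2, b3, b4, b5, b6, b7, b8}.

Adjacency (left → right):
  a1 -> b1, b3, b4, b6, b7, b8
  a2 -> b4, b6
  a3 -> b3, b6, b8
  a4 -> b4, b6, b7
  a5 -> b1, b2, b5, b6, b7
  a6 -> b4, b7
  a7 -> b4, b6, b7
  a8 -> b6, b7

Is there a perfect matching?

No

The set {a2, a4, a6, a7, a8} has only 3 neighbours ({b4, b6, b7}), so by Hall's theorem at most 6 of the 8 left vertices can be matched.
Hence no matching covers every left vertex.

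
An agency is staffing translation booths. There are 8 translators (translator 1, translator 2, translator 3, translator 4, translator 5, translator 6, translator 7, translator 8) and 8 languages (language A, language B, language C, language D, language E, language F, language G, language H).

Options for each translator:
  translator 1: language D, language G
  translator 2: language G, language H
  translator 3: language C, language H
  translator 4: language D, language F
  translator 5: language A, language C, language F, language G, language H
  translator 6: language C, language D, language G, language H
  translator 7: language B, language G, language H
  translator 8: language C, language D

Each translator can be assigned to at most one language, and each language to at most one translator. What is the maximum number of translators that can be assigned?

A valid assignment of size 7: translator 1–language G, translator 2–language H, translator 3–language C, translator 4–language F, translator 5–language A, translator 6–language D, translator 7–language B.
The set {translator 1, translator 2, translator 3, translator 6, translator 8} has only 4 neighbours ({language C, language D, language G, language H}), so by Hall's theorem at most 7 of the 8 translators can be matched.

7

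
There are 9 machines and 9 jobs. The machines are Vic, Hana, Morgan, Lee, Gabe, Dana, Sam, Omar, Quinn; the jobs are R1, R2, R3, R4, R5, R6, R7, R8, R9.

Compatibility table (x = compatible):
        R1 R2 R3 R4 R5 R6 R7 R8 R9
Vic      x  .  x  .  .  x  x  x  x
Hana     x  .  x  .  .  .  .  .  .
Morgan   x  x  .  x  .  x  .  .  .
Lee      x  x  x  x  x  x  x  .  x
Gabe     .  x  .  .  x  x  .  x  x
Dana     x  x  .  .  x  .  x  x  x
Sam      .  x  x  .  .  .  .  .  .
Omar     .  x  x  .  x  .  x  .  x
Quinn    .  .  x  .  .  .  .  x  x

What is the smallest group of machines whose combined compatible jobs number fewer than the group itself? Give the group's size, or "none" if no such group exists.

none

A matching saturating every machine exists, for instance Vic→R9, Hana→R1, Morgan→R4, Lee→R5, Gabe→R6, Dana→R7, Sam→R2, Omar→R3, Quinn→R8.
By Hall's marriage theorem, this means |N(S)| ≥ |S| for every subset S, so no violating subset exists.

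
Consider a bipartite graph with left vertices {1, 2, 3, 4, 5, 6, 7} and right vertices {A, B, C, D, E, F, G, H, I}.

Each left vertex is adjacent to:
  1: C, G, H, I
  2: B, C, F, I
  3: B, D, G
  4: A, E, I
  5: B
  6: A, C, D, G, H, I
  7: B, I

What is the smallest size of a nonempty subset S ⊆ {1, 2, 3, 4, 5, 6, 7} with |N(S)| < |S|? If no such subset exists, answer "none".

A matching saturating every left vertex exists, for instance 1→C, 2→F, 3→D, 4→E, 5→B, 6→G, 7→I.
By Hall's marriage theorem, this means |N(S)| ≥ |S| for every subset S, so no violating subset exists.

none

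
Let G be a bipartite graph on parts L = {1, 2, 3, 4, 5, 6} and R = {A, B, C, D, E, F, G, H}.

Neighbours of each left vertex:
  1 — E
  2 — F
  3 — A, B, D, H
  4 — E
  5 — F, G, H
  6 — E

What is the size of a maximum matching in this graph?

4

One maximum matching: 1-E, 2-F, 3-B, 5-G.
The set {1, 4, 6} has only 1 neighbour ({E}), so by Hall's theorem at most 4 of the 6 left vertices can be matched.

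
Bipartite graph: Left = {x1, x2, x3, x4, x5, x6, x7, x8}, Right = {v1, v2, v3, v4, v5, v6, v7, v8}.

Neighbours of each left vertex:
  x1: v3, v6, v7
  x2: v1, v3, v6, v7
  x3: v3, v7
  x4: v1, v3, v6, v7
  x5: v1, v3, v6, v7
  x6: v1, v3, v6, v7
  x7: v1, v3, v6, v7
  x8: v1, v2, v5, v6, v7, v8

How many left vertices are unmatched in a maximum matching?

3

A valid assignment of size 5: x1→v7, x2→v1, x3→v3, x4→v6, x8→v8.
The set {x1, x2, x3, x4, x5, x6, x7} has only 4 neighbours ({v1, v3, v6, v7}), so by Hall's theorem at most 5 of the 8 left vertices can be matched.
That matches 5 of the 8, leaving 3 unmatched; no matching can do better.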